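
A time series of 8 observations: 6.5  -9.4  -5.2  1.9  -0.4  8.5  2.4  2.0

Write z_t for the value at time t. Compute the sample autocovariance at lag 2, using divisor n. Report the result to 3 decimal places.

Mean z̄ = (6.5 − 9.4 − 5.2 + 1.9 − 0.4 + 8.5 + 2.4 + 2.0)/8 = 0.7875
Σ_{t=1}^{6}(z_t−z̄)(z_{t+2}−z̄) = -22.4103
γ_2 = -22.4103 / 8 = -2.801

-2.801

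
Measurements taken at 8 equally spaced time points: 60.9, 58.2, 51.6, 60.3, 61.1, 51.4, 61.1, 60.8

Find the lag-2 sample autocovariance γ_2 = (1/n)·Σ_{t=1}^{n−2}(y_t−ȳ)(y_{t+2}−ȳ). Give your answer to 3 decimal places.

-7.590

Mean ȳ = (60.9 + 58.2 + 51.6 + 60.3 + 61.1 + 51.4 + 61.1 + 60.8)/8 = 58.1750
Deviations: 2.7250, 0.0250, -6.5750, 2.1250, 2.9250, -6.7750, 2.9250, 2.6250
Σ_{t=1}^{6}(y_t−ȳ)(y_{t+2}−ȳ) = -60.7213
γ_2 = -60.7213 / 8 = -7.590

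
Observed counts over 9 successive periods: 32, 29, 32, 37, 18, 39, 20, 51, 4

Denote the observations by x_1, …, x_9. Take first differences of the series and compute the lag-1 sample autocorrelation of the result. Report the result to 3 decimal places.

First differences Δx: -3, 3, 5, -19, 21, -19, 31, -47
Mean of differences = -3.5000
Numerator Σ(Δx_t−Δx̄)(Δx_{t+1}−Δx̄) = -2868.2500
Denominator Σ(Δx_t−Δx̄)² = 4278.0000
r_1(Δx) = -2868.2500 / 4278.0000 = -0.670

-0.670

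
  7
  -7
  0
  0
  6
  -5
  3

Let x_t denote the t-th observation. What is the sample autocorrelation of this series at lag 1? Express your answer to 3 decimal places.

-0.549

Mean x̄ = (7 − 7 + 0 + 0 + 6 − 5 + 3)/7 = 0.5714
Deviations from mean: 6.4286, -7.5714, -0.5714, -0.5714, 5.4286, -5.5714, 2.4286
Σ(x_t−x̄)(x_{t+1}−x̄) = (-48.6735) + (4.3265) + (0.3265) + (-3.1020) + (-30.2449) + (-13.5306) = -90.8980
Denominator Σ(x_t−x̄)² = 165.7143
r_1 = -90.8980 / 165.7143 = -0.549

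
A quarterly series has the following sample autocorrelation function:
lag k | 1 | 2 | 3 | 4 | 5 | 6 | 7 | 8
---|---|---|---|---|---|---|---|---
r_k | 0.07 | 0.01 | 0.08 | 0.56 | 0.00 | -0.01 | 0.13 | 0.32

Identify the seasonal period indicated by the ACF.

4

The largest autocorrelation is r_4 = 0.56, with a weaker echo at lag 8 (0.32); the remaining lags stay at or below 0.13.
The dominant spike at lag 4 indicates a seasonal period of 4.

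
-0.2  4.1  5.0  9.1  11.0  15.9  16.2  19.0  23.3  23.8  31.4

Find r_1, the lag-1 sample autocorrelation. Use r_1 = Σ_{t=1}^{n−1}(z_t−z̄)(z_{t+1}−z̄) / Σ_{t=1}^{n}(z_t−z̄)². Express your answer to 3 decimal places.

Mean z̄ = (-0.2 + 4.1 + 5.0 + 9.1 + 11.0 + 15.9 + 16.2 + 19.0 + 23.3 + 23.8 + 31.4)/11 = 14.4182
Numerator Σ_{t=1}^{10}(z_t−z̄)(z_{t+1}−z̄) = 605.3597
Denominator Σ(z_t−z̄)² = 930.4764
r_1 = 605.3597 / 930.4764 = 0.651

0.651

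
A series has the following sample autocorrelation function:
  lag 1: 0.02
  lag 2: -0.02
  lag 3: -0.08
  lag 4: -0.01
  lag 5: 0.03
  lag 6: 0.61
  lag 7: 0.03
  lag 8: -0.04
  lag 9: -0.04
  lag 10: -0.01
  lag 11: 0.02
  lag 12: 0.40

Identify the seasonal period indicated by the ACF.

The largest autocorrelation is r_6 = 0.61, with a weaker echo at lag 12 (0.40); the remaining lags stay at or below 0.03.
The dominant spike at lag 6 indicates a seasonal period of 6.

6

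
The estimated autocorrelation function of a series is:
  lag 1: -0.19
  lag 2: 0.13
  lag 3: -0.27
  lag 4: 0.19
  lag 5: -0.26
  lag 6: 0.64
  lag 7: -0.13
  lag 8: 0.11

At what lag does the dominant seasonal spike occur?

6

The largest autocorrelation is r_6 = 0.64; the remaining lags stay at or below 0.19.
The dominant spike at lag 6 indicates a seasonal period of 6.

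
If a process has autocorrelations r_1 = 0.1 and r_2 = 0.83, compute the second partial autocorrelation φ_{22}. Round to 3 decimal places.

φ_{22} = (r_2 − r_1²) / (1 − r_1²)
r_1² = (0.1)² = 0.01
Numerator = 0.83 − 0.0100 = 0.8200; denominator = 1 − 0.0100 = 0.9900
φ_{22} = 0.8200 / 0.9900 = 0.828

0.828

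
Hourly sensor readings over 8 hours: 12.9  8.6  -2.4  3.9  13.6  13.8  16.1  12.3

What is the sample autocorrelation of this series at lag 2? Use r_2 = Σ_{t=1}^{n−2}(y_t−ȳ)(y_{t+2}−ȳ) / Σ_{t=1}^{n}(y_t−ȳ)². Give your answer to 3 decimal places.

Mean ȳ = (12.9 + 8.6 − 2.4 + 3.9 + 13.6 + 13.8 + 16.1 + 12.3)/8 = 9.8500
Σ(y_t−ȳ)(y_{t+2}−ȳ) = (-37.3625) + (7.4375) + (-45.9375) + (-23.5025) + (23.4375) + (9.6775) = -66.2500
Denominator Σ(y_t−ȳ)² = 271.0600
r_2 = -66.2500 / 271.0600 = -0.244

-0.244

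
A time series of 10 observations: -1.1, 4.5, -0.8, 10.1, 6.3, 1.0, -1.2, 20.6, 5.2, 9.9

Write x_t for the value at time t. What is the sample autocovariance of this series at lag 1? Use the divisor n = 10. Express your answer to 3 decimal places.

Mean x̄ = (-1.1 + 4.5 − 0.8 + 10.1 + 6.3 + 1.0 − 1.2 + 20.6 + 5.2 + 9.9)/10 = 5.4500
Σ_{t=1}^{9}(x_t−x̄)(x_{t+1}−x̄) = -92.7875
γ_1 = -92.7875 / 10 = -9.279

-9.279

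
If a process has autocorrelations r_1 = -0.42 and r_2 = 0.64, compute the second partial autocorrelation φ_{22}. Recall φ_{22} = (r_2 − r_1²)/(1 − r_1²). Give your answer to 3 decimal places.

φ_{22} = (r_2 − r_1²) / (1 − r_1²)
r_1² = (-0.42)² = 0.1764
Numerator = 0.64 − 0.1764 = 0.4636; denominator = 1 − 0.1764 = 0.8236
φ_{22} = 0.4636 / 0.8236 = 0.563

0.563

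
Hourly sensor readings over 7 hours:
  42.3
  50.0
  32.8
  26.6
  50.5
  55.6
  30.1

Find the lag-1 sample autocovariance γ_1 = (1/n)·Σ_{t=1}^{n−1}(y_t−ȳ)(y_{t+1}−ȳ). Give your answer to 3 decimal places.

-14.661

Mean ȳ = (42.3 + 50.0 + 32.8 + 26.6 + 50.5 + 55.6 + 30.1)/7 = 41.1286
Deviations: 1.1714, 8.8714, -8.3286, -14.5286, 9.3714, 14.4714, -11.0286
Σ_{t=1}^{6}(y_t−ȳ)(y_{t+1}−ȳ) = -102.6265
γ_1 = -102.6265 / 7 = -14.661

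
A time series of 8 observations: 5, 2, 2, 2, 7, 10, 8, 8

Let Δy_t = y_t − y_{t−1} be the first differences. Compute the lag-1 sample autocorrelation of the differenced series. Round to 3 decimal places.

First differences Δy: -3, 0, 0, 5, 3, -2, 0
Mean of differences = 0.4286
Numerator Σ(Δy_t−Δȳ)(Δy_{t+1}−Δȳ) = 6.2449
Denominator Σ(Δy_t−Δȳ)² = 45.7143
r_1(Δy) = 6.2449 / 45.7143 = 0.137

0.137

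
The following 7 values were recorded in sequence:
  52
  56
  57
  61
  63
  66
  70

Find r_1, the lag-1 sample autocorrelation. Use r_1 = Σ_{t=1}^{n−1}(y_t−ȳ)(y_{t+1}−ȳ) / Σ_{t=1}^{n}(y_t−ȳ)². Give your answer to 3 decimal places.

0.516

Mean ȳ = (52 + 56 + 57 + 61 + 63 + 66 + 70)/7 = 60.7143
Σ(y_t−ȳ)(y_{t+1}−ȳ) = (41.0816) + (17.5102) + (-1.0612) + (0.6531) + (12.0816) + (49.0816) = 119.3469
Denominator Σ(y_t−ȳ)² = 231.4286
r_1 = 119.3469 / 231.4286 = 0.516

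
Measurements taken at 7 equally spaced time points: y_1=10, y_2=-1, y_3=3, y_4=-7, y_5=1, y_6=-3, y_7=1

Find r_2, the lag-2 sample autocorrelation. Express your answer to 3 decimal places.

Mean ȳ = (10 − 1 + 3 − 7 + 1 − 3 + 1)/7 = 0.5714
Deviations from mean: 9.4286, -1.5714, 2.4286, -7.5714, 0.4286, -3.5714, 0.4286
Σ(y_t−ȳ)(y_{t+2}−ȳ) = (22.8980) + (11.8980) + (1.0408) + (27.0408) + (0.1837) = 63.0612
Denominator Σ(y_t−ȳ)² = 167.7143
r_2 = 63.0612 / 167.7143 = 0.376

0.376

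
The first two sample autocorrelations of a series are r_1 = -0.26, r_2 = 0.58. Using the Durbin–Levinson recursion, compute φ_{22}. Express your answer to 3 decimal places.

φ_{22} = (r_2 − r_1²) / (1 − r_1²)
r_1² = (-0.26)² = 0.0676
Numerator = 0.58 − 0.0676 = 0.5124; denominator = 1 − 0.0676 = 0.9324
φ_{22} = 0.5124 / 0.9324 = 0.550

0.550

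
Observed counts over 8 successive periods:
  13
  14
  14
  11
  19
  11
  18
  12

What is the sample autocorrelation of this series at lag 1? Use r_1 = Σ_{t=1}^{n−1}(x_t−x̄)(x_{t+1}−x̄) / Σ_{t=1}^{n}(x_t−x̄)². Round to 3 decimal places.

-0.781

Mean x̄ = (13 + 14 + 14 + 11 + 19 + 11 + 18 + 12)/8 = 14.0000
Numerator Σ_{t=1}^{7}(x_t−x̄)(x_{t+1}−x̄) = -50.0000
Denominator Σ(x_t−x̄)² = 64.0000
r_1 = -50.0000 / 64.0000 = -0.781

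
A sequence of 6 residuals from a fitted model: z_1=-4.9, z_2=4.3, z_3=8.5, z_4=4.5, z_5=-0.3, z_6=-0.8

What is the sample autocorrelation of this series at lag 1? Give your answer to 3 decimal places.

Mean z̄ = (-4.9 + 4.3 + 8.5 + 4.5 − 0.3 − 0.8)/6 = 1.8833
Deviations from mean: -6.7833, 2.4167, 6.6167, 2.6167, -2.1833, -2.6833
Σ(z_t−z̄)(z_{t+1}−z̄) = (-16.3931) + (15.9903) + (17.3136) + (-5.7131) + (5.8586) = 17.0564
Denominator Σ(z_t−z̄)² = 114.4483
r_1 = 17.0564 / 114.4483 = 0.149

0.149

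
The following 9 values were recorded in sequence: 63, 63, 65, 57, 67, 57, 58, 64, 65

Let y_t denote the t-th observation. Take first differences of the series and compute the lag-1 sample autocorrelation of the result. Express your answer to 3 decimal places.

First differences Δy: 0, 2, -8, 10, -10, 1, 6, 1
Mean of differences = 0.2500
Numerator Σ(Δy_t−Δȳ)(Δy_{t+1}−Δȳ) = -194.3125
Denominator Σ(Δy_t−Δȳ)² = 305.5000
r_1(Δy) = -194.3125 / 305.5000 = -0.636

-0.636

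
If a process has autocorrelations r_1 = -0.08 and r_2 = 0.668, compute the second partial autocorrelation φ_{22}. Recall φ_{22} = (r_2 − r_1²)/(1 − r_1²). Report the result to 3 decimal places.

0.666

φ_{22} = (r_2 − r_1²) / (1 − r_1²)
r_1² = (-0.08)² = 0.0064
Numerator = 0.668 − 0.0064 = 0.6616; denominator = 1 − 0.0064 = 0.9936
φ_{22} = 0.6616 / 0.9936 = 0.666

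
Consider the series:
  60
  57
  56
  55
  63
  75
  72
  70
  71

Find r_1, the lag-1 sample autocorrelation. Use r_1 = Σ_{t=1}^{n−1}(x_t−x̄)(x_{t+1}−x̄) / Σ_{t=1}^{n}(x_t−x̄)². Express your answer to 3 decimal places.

Mean x̄ = (60 + 57 + 56 + 55 + 63 + 75 + 72 + 70 + 71)/9 = 64.3333
Numerator Σ_{t=1}^{8}(x_t−x̄)(x_{t+1}−x̄) = 331.8889
Denominator Σ(x_t−x̄)² = 480.0000
r_1 = 331.8889 / 480.0000 = 0.691

0.691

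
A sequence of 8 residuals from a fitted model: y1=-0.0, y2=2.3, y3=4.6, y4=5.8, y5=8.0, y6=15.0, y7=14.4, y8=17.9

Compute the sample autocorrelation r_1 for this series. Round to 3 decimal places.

0.600

Mean ȳ = (-0.0 + 2.3 + 4.6 + 5.8 + 8.0 + 15.0 + 14.4 + 17.9)/8 = 8.5000
Numerator Σ_{t=1}^{7}(y_t−ȳ)(y_{t+1}−ȳ) = 179.3200
Denominator Σ(y_t−ȳ)² = 298.8600
r_1 = 179.3200 / 298.8600 = 0.600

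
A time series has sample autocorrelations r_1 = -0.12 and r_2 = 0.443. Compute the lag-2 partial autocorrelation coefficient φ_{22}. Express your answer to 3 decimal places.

φ_{22} = (r_2 − r_1²) / (1 − r_1²)
r_1² = (-0.12)² = 0.0144
Numerator = 0.443 − 0.0144 = 0.4286; denominator = 1 − 0.0144 = 0.9856
φ_{22} = 0.4286 / 0.9856 = 0.435

0.435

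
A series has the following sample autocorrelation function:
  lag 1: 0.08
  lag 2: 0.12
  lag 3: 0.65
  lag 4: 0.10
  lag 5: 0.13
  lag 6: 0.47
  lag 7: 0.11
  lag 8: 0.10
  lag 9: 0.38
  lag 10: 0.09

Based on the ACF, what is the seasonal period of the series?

3

The largest autocorrelation is r_3 = 0.65, with weaker echoes at lags 6 (0.47) and 9 (0.38); the remaining lags stay at or below 0.13.
The dominant spike at lag 3 indicates a seasonal period of 3.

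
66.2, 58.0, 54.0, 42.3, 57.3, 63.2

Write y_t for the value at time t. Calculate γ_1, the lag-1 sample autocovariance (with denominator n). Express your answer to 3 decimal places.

Mean ȳ = (66.2 + 58.0 + 54.0 + 42.3 + 57.3 + 63.2)/6 = 56.8333
Deviations: 9.3667, 1.1667, -2.8333, -14.5333, 0.4667, 6.3667
Σ_{t=1}^{5}(y_t−ȳ)(y_{t+1}−ȳ) = 44.9889
γ_1 = 44.9889 / 6 = 7.498

7.498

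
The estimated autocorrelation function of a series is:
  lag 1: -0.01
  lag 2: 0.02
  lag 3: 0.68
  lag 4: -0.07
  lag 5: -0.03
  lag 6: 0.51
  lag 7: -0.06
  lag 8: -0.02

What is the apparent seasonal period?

3

The largest autocorrelation is r_3 = 0.68, with a weaker echo at lag 6 (0.51); the remaining lags stay at or below 0.02.
The dominant spike at lag 3 indicates a seasonal period of 3.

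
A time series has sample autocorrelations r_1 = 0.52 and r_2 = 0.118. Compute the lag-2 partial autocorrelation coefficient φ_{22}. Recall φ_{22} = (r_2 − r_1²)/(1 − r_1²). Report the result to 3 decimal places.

φ_{22} = (r_2 − r_1²) / (1 − r_1²)
r_1² = (0.52)² = 0.2704
Numerator = 0.118 − 0.2704 = -0.1524; denominator = 1 − 0.2704 = 0.7296
φ_{22} = -0.1524 / 0.7296 = -0.209

-0.209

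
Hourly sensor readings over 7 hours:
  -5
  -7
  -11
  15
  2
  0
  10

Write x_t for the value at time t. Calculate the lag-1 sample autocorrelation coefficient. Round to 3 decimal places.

Mean x̄ = (-5 − 7 − 11 + 15 + 2 + 0 + 10)/7 = 0.5714
Deviations from mean: -5.5714, -7.5714, -11.5714, 14.4286, 1.4286, -0.5714, 9.4286
Σ(x_t−x̄)(x_{t+1}−x̄) = (42.1837) + (87.6122) + (-166.9592) + (20.6122) + (-0.8163) + (-5.3878) = -22.7551
Denominator Σ(x_t−x̄)² = 521.7143
r_1 = -22.7551 / 521.7143 = -0.044

-0.044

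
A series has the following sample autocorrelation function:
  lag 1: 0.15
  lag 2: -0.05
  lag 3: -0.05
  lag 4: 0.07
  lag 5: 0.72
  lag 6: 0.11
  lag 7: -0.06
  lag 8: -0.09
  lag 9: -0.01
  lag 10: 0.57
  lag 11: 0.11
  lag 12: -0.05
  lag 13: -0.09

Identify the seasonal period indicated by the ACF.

The largest autocorrelation is r_5 = 0.72, with a weaker echo at lag 10 (0.57); the remaining lags stay at or below 0.15.
The dominant spike at lag 5 indicates a seasonal period of 5.

5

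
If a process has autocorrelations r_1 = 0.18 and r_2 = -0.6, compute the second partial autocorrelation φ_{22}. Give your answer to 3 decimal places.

φ_{22} = (r_2 − r_1²) / (1 − r_1²)
r_1² = (0.18)² = 0.0324
Numerator = -0.6 − 0.0324 = -0.6324; denominator = 1 − 0.0324 = 0.9676
φ_{22} = -0.6324 / 0.9676 = -0.654

-0.654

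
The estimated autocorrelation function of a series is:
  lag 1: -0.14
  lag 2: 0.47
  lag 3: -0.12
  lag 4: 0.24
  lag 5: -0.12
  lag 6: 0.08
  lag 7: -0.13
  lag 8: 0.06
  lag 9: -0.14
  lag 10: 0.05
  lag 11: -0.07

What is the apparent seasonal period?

The largest autocorrelation is r_2 = 0.47, with a weaker echo at lag 4 (0.24); the remaining lags stay at or below 0.08.
The dominant spike at lag 2 indicates a seasonal period of 2.

2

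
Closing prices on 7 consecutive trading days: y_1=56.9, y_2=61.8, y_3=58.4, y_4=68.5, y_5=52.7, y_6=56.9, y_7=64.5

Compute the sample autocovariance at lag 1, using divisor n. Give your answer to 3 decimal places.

Mean ȳ = (56.9 + 61.8 + 58.4 + 68.5 + 52.7 + 56.9 + 64.5)/7 = 59.9571
Σ_{t=1}^{6}(y_t−ȳ)(y_{t+1}−ȳ) = -75.5047
γ_1 = -75.5047 / 7 = -10.786

-10.786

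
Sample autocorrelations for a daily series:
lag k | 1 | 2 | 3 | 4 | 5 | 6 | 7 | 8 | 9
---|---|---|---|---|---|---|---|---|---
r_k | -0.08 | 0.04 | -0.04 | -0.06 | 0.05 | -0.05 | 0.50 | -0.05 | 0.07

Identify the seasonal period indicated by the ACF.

7

The largest autocorrelation is r_7 = 0.50; the remaining lags stay at or below 0.07.
The dominant spike at lag 7 indicates a seasonal period of 7.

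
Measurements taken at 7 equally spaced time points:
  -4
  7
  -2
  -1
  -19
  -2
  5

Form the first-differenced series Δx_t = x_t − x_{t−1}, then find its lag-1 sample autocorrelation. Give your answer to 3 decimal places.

First differences Δx: 11, -9, 1, -18, 17, 7
Mean of differences = 1.5000
Numerator Σ(Δx_t−Δx̄)(Δx_{t+1}−Δx̄) = -301.7500
Denominator Σ(Δx_t−Δx̄)² = 851.5000
r_1(Δx) = -301.7500 / 851.5000 = -0.354

-0.354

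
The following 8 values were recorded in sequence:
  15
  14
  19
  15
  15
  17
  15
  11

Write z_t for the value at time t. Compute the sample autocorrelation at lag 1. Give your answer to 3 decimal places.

-0.126

Mean z̄ = (15 + 14 + 19 + 15 + 15 + 17 + 15 + 11)/8 = 15.1250
Deviations from mean: -0.1250, -1.1250, 3.8750, -0.1250, -0.1250, 1.8750, -0.1250, -4.1250
Numerator Σ_{t=1}^{7}(z_t−z̄)(z_{t+1}−z̄) = -4.6406
Denominator Σ(z_t−z̄)² = 36.8750
r_1 = -4.6406 / 36.8750 = -0.126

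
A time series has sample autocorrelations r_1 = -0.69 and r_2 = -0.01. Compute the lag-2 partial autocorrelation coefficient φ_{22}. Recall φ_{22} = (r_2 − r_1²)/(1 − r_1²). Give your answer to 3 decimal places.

-0.928

φ_{22} = (r_2 − r_1²) / (1 − r_1²)
r_1² = (-0.69)² = 0.4761
Numerator = -0.01 − 0.4761 = -0.4861; denominator = 1 − 0.4761 = 0.5239
φ_{22} = -0.4861 / 0.5239 = -0.928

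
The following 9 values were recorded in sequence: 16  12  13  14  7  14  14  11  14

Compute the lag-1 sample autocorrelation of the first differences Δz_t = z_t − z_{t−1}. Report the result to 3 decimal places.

First differences Δz: -4, 1, 1, -7, 7, 0, -3, 3
Mean of differences = -0.2500
Numerator Σ(Δz_t−Δz̄)(Δz_{t+1}−Δz̄) = -68.3125
Denominator Σ(Δz_t−Δz̄)² = 133.5000
r_1(Δz) = -68.3125 / 133.5000 = -0.512

-0.512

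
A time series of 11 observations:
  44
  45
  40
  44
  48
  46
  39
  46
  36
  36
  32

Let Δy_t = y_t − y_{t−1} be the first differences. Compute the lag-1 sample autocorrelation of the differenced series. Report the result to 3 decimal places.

First differences Δy: 1, -5, 4, 4, -2, -7, 7, -10, 0, -4
Mean of differences = -1.2000
Numerator Σ(Δy_t−Δȳ)(Δy_{t+1}−Δȳ) = -134.2400
Denominator Σ(Δy_t−Δȳ)² = 261.6000
r_1(Δy) = -134.2400 / 261.6000 = -0.513

-0.513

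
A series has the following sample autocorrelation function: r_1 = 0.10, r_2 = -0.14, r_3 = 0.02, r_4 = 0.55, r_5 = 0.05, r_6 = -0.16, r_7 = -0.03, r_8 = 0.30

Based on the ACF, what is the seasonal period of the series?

4

The largest autocorrelation is r_4 = 0.55, with a weaker echo at lag 8 (0.30); the remaining lags stay at or below 0.10.
The dominant spike at lag 4 indicates a seasonal period of 4.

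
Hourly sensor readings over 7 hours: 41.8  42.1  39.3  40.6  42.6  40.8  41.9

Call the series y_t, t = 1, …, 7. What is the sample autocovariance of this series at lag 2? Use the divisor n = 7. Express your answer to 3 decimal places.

-0.433

Mean ȳ = (41.8 + 42.1 + 39.3 + 40.6 + 42.6 + 40.8 + 41.9)/7 = 41.3000
Deviations: 0.5000, 0.8000, -2.0000, -0.7000, 1.3000, -0.5000, 0.6000
Σ_{t=1}^{5}(y_t−ȳ)(y_{t+2}−ȳ) = -3.0300
γ_2 = -3.0300 / 7 = -0.433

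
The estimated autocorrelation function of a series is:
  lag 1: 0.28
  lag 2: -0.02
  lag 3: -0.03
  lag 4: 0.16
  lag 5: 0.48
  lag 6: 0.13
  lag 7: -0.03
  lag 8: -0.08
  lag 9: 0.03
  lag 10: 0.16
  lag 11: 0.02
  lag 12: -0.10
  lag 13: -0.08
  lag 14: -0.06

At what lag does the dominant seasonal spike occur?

5

The largest autocorrelation is r_5 = 0.48; the remaining lags stay at or below 0.28.
The dominant spike at lag 5 indicates a seasonal period of 5.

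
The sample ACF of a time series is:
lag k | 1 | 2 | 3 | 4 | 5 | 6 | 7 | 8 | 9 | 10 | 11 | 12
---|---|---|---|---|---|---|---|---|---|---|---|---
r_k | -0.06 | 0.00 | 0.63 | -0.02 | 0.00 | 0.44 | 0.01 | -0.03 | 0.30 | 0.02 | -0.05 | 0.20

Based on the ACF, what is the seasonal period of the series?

3

The largest autocorrelation is r_3 = 0.63, with weaker echoes at lags 6 (0.44), 9 (0.30) and 12 (0.20); the remaining lags stay at or below 0.02.
The dominant spike at lag 3 indicates a seasonal period of 3.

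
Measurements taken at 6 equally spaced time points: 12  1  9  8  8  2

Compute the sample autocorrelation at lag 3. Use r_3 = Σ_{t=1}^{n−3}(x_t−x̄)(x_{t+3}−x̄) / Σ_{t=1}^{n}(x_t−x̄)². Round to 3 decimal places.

-0.124

Mean x̄ = (12 + 1 + 9 + 8 + 8 + 2)/6 = 6.6667
Deviations from mean: 5.3333, -5.6667, 2.3333, 1.3333, 1.3333, -4.6667
Numerator Σ_{t=1}^{3}(x_t−x̄)(x_{t+3}−x̄) = -11.3333
Denominator Σ(x_t−x̄)² = 91.3333
r_3 = -11.3333 / 91.3333 = -0.124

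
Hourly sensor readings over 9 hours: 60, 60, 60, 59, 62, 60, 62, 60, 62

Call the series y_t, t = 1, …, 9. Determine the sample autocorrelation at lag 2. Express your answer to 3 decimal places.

Mean ȳ = (60 + 60 + 60 + 59 + 62 + 60 + 62 + 60 + 62)/9 = 60.5556
Σ(y_t−ȳ)(y_{t+2}−ȳ) = (0.3086) + (0.8642) + (-0.8025) + (0.8642) + (2.0864) + (0.3086) + (2.0864) = 5.7160
Denominator Σ(y_t−ȳ)² = 10.2222
r_2 = 5.7160 / 10.2222 = 0.559

0.559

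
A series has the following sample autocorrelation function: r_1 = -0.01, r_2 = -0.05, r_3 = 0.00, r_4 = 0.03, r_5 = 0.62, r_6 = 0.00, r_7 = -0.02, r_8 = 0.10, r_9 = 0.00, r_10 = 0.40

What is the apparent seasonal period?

5

The largest autocorrelation is r_5 = 0.62, with a weaker echo at lag 10 (0.40); the remaining lags stay at or below 0.10.
The dominant spike at lag 5 indicates a seasonal period of 5.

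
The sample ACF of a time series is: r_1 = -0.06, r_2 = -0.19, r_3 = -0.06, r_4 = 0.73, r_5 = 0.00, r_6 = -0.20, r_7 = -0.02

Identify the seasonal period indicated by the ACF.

The largest autocorrelation is r_4 = 0.73; the remaining lags stay at or below 0.00.
The dominant spike at lag 4 indicates a seasonal period of 4.

4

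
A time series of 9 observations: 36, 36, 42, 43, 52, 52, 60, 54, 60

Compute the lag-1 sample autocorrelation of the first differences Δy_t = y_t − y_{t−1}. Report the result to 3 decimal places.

First differences Δy: 0, 6, 1, 9, 0, 8, -6, 6
Mean of differences = 3.0000
Numerator Σ(Δy_t−Δȳ)(Δy_{t+1}−Δȳ) = -132.0000
Denominator Σ(Δy_t−Δȳ)² = 182.0000
r_1(Δy) = -132.0000 / 182.0000 = -0.725

-0.725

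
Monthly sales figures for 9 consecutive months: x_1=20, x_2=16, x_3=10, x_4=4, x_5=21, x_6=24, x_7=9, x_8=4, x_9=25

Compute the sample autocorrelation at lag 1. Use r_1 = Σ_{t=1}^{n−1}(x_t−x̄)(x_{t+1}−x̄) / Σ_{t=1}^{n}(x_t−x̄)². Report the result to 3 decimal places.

-0.108

Mean x̄ = (20 + 16 + 10 + 4 + 21 + 24 + 9 + 4 + 25)/9 = 14.7778
Numerator Σ_{t=1}^{8}(x_t−x̄)(x_{t+1}−x̄) = -58.8272
Denominator Σ(x_t−x̄)² = 545.5556
r_1 = -58.8272 / 545.5556 = -0.108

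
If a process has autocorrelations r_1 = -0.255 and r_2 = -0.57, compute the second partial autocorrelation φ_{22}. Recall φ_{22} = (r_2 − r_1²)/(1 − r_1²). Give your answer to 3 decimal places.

φ_{22} = (r_2 − r_1²) / (1 − r_1²)
r_1² = (-0.255)² = 0.065025
Numerator = -0.57 − 0.0650 = -0.6350; denominator = 1 − 0.0650 = 0.9350
φ_{22} = -0.6350 / 0.9350 = -0.679

-0.679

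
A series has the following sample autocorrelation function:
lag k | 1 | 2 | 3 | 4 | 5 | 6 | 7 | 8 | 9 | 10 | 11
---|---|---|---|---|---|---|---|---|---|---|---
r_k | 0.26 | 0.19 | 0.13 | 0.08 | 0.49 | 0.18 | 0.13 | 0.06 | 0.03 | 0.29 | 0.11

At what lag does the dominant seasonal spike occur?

5

The largest autocorrelation is r_5 = 0.49, with a weaker echo at lag 10 (0.29); the remaining lags stay at or below 0.26. The elevated value at lag 1 (0.26), dropping to 0.19 at lag 2, reflects decaying short-term dependence rather than seasonality.
The dominant spike at lag 5 indicates a seasonal period of 5.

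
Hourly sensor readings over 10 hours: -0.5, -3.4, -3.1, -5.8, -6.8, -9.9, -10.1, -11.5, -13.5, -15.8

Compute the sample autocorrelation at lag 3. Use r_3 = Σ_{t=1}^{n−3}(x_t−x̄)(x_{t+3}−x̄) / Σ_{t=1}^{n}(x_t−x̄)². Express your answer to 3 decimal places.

0.140

Mean x̄ = (-0.5 − 3.4 − 3.1 − 5.8 − 6.8 − 9.9 − 10.1 − 11.5 − 13.5 − 15.8)/10 = -8.0400
Numerator Σ_{t=1}^{7}(x_t−x̄)(x_{t+3}−x̄) = 30.6912
Denominator Σ(x_t−x̄)² = 219.0440
r_3 = 30.6912 / 219.0440 = 0.140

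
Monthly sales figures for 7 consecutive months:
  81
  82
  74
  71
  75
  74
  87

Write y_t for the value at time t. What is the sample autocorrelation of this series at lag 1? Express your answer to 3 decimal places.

Mean ȳ = (81 + 82 + 74 + 71 + 75 + 74 + 87)/7 = 77.7143
Σ(y_t−ȳ)(y_{t+1}−ȳ) = (14.0816) + (-15.9184) + (24.9388) + (18.2245) + (10.0816) + (-34.4898) = 16.9184
Denominator Σ(y_t−ȳ)² = 195.4286
r_1 = 16.9184 / 195.4286 = 0.087

0.087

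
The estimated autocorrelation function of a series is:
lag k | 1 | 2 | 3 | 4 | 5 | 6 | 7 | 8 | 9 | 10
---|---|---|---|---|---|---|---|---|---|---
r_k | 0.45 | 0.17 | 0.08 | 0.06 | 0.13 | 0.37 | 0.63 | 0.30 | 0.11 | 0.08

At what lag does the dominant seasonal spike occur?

The largest autocorrelation is r_7 = 0.63; the remaining lags stay at or below 0.45. The elevated value at lag 1 (0.45), dropping to 0.17 at lag 2, reflects decaying short-term dependence rather than seasonality.
The dominant spike at lag 7 indicates a seasonal period of 7.

7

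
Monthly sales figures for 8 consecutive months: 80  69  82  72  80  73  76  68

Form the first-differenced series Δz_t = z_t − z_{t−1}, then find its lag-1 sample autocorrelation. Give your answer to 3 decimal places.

-0.801

First differences Δz: -11, 13, -10, 8, -7, 3, -8
Mean of differences = -1.7143
Numerator Σ(Δz_t−Δz̄)(Δz_{t+1}−Δz̄) = -444.9388
Denominator Σ(Δz_t−Δz̄)² = 555.4286
r_1(Δz) = -444.9388 / 555.4286 = -0.801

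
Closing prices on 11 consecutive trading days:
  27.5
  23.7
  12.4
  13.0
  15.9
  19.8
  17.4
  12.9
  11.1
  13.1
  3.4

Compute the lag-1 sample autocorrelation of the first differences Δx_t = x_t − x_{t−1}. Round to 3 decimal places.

0.019

First differences Δx: -3.8, -11.3, 0.6, 2.9, 3.9, -2.4, -4.5, -1.8, 2.0, -9.7
Mean of differences = -2.4100
Numerator Σ(Δx_t−Δx̄)(Δx_{t+1}−Δx̄) = 4.3959
Denominator Σ(Δx_t−Δx̄)² = 235.3690
r_1(Δx) = 4.3959 / 235.3690 = 0.019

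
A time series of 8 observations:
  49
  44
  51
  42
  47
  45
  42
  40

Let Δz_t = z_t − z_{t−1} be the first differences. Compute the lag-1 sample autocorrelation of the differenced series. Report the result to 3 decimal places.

First differences Δz: -5, 7, -9, 5, -2, -3, -2
Mean of differences = -1.2857
Numerator Σ(Δz_t−Δz̄)(Δz_{t+1}−Δz̄) = -145.2245
Denominator Σ(Δz_t−Δz̄)² = 185.4286
r_1(Δz) = -145.2245 / 185.4286 = -0.783

-0.783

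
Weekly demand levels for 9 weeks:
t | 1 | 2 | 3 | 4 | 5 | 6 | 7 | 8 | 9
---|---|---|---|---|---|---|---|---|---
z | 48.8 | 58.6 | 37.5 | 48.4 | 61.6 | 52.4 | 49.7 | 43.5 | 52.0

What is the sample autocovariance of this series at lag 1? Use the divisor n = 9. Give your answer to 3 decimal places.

Mean z̄ = (48.8 + 58.6 + 37.5 + 48.4 + 61.6 + 52.4 + 49.7 + 43.5 + 52.0)/9 = 50.2778
Σ_{t=1}^{8}(z_t−z̄)(z_{t+1}−z̄) = -100.8594
γ_1 = -100.8594 / 9 = -11.207

-11.207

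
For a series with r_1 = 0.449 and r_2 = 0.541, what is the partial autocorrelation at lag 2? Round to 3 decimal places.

0.425

φ_{22} = (r_2 − r_1²) / (1 − r_1²)
r_1² = (0.449)² = 0.201601
Numerator = 0.541 − 0.2016 = 0.3394; denominator = 1 − 0.2016 = 0.7984
φ_{22} = 0.3394 / 0.7984 = 0.425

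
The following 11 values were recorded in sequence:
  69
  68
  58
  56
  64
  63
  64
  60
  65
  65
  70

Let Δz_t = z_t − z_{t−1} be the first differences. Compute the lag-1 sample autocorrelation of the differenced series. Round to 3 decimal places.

First differences Δz: -1, -10, -2, 8, -1, 1, -4, 5, 0, 5
Mean of differences = 0.1000
Numerator Σ(Δz_t−Δz̄)(Δz_{t+1}−Δz̄) = -18.7100
Denominator Σ(Δz_t−Δz̄)² = 236.9000
r_1(Δz) = -18.7100 / 236.9000 = -0.079

-0.079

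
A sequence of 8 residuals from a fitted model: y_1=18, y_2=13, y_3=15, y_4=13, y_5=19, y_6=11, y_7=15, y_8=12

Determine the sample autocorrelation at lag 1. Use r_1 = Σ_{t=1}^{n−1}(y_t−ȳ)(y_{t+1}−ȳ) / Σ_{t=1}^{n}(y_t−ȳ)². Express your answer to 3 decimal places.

-0.576

Mean ȳ = (18 + 13 + 15 + 13 + 19 + 11 + 15 + 12)/8 = 14.5000
Deviations from mean: 3.5000, -1.5000, 0.5000, -1.5000, 4.5000, -3.5000, 0.5000, -2.5000
Numerator Σ_{t=1}^{7}(y_t−ȳ)(y_{t+1}−ȳ) = -32.2500
Denominator Σ(y_t−ȳ)² = 56.0000
r_1 = -32.2500 / 56.0000 = -0.576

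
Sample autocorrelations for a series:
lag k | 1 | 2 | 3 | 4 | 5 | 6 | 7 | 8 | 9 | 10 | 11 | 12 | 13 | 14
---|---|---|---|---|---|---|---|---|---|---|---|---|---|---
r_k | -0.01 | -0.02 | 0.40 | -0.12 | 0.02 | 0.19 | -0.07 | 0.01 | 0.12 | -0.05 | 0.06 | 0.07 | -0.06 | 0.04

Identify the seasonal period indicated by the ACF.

3

The largest autocorrelation is r_3 = 0.40, with a weaker echo at lag 6 (0.19); the remaining lags stay at or below 0.12.
The dominant spike at lag 3 indicates a seasonal period of 3.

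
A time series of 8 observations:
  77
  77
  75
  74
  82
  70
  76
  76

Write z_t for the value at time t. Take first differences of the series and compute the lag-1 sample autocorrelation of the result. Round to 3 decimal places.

-0.700

First differences Δz: 0, -2, -1, 8, -12, 6, 0
Mean of differences = -0.1429
Numerator Σ(Δz_t−Δz̄)(Δz_{t+1}−Δz̄) = -174.1633
Denominator Σ(Δz_t−Δz̄)² = 248.8571
r_1(Δz) = -174.1633 / 248.8571 = -0.700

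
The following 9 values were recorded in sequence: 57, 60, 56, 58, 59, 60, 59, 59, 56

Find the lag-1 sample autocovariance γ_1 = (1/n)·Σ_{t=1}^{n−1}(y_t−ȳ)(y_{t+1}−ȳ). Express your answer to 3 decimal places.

Mean ȳ = (57 + 60 + 56 + 58 + 59 + 60 + 59 + 59 + 56)/9 = 58.2222
Σ_{t=1}^{8}(y_t−ȳ)(y_{t+1}−ȳ) = -4.1605
γ_1 = -4.1605 / 9 = -0.462

-0.462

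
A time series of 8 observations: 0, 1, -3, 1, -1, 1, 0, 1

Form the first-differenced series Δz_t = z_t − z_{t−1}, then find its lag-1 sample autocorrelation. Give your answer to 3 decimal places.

First differences Δz: 1, -4, 4, -2, 2, -1, 1
Mean of differences = 0.1429
Numerator Σ(Δz_t−Δz̄)(Δz_{t+1}−Δz̄) = -34.8776
Denominator Σ(Δz_t−Δz̄)² = 42.8571
r_1(Δz) = -34.8776 / 42.8571 = -0.814

-0.814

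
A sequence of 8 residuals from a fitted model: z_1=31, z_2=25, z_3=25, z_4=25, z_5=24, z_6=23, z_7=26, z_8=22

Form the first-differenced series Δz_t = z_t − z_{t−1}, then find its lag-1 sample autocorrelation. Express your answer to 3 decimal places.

-0.279

First differences Δz: -6, 0, 0, -1, -1, 3, -4
Mean of differences = -1.2857
Numerator Σ(Δz_t−Δz̄)(Δz_{t+1}−Δz̄) = -14.3673
Denominator Σ(Δz_t−Δz̄)² = 51.4286
r_1(Δz) = -14.3673 / 51.4286 = -0.279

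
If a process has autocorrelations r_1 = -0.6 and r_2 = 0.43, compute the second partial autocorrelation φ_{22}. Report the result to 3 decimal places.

φ_{22} = (r_2 − r_1²) / (1 − r_1²)
r_1² = (-0.6)² = 0.36
Numerator = 0.43 − 0.3600 = 0.0700; denominator = 1 − 0.3600 = 0.6400
φ_{22} = 0.0700 / 0.6400 = 0.109

0.109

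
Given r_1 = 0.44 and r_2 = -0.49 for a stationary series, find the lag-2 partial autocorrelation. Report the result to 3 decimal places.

φ_{22} = (r_2 − r_1²) / (1 − r_1²)
r_1² = (0.44)² = 0.1936
Numerator = -0.49 − 0.1936 = -0.6836; denominator = 1 − 0.1936 = 0.8064
φ_{22} = -0.6836 / 0.8064 = -0.848

-0.848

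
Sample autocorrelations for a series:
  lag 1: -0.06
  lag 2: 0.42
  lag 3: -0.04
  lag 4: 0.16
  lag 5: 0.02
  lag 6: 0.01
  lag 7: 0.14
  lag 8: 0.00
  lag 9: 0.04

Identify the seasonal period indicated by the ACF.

2

The largest autocorrelation is r_2 = 0.42, with a weaker echo at lag 4 (0.16); the remaining lags stay at or below 0.14.
The dominant spike at lag 2 indicates a seasonal period of 2.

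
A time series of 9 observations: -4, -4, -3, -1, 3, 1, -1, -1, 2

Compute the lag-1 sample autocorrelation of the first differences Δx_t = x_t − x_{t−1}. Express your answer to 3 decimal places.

First differences Δx: 0, 1, 2, 4, -2, -2, 0, 3
Mean of differences = 0.7500
Numerator Σ(Δx_t−Δx̄)(Δx_{t+1}−Δx̄) = 3.1875
Denominator Σ(Δx_t−Δx̄)² = 33.5000
r_1(Δx) = 3.1875 / 33.5000 = 0.095

0.095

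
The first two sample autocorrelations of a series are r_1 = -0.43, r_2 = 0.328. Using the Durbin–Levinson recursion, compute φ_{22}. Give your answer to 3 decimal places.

0.176

φ_{22} = (r_2 − r_1²) / (1 − r_1²)
r_1² = (-0.43)² = 0.1849
Numerator = 0.328 − 0.1849 = 0.1431; denominator = 1 − 0.1849 = 0.8151
φ_{22} = 0.1431 / 0.8151 = 0.176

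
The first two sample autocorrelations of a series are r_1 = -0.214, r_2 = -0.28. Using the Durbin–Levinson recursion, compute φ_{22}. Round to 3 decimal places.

-0.341

φ_{22} = (r_2 − r_1²) / (1 − r_1²)
r_1² = (-0.214)² = 0.045796
Numerator = -0.28 − 0.0458 = -0.3258; denominator = 1 − 0.0458 = 0.9542
φ_{22} = -0.3258 / 0.9542 = -0.341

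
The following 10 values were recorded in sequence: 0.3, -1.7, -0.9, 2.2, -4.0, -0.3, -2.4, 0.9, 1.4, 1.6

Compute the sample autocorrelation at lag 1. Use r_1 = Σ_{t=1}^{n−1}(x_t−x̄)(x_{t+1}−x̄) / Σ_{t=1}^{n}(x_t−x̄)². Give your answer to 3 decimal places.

-0.228

Mean x̄ = (0.3 − 1.7 − 0.9 + 2.2 − 4.0 − 0.3 − 2.4 + 0.9 + 1.4 + 1.6)/10 = -0.2900
Numerator Σ_{t=1}^{9}(x_t−x̄)(x_{t+1}−x̄) = -7.9761
Denominator Σ(x_t−x̄)² = 34.9690
r_1 = -7.9761 / 34.9690 = -0.228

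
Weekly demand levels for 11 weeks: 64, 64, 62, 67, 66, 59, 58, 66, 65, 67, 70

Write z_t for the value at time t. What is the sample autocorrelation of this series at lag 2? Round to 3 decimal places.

Mean z̄ = (64 + 64 + 62 + 67 + 66 + 59 + 58 + 66 + 65 + 67 + 70)/11 = 64.3636
Numerator Σ_{t=1}^{9}(z_t−z̄)(z_{t+2}−z̄) = -33.4463
Denominator Σ(z_t−z̄)² = 126.5455
r_2 = -33.4463 / 126.5455 = -0.264

-0.264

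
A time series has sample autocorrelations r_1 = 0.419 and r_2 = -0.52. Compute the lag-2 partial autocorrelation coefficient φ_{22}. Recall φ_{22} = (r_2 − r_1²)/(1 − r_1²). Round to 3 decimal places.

-0.844

φ_{22} = (r_2 − r_1²) / (1 − r_1²)
r_1² = (0.419)² = 0.175561
Numerator = -0.52 − 0.1756 = -0.6956; denominator = 1 − 0.1756 = 0.8244
φ_{22} = -0.6956 / 0.8244 = -0.844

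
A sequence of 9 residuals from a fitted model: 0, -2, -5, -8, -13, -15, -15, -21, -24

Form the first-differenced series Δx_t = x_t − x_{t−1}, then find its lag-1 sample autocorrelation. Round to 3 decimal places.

First differences Δx: -2, -3, -3, -5, -2, 0, -6, -3
Mean of differences = -3.0000
Numerator Σ(Δx_t−Δx̄)(Δx_{t+1}−Δx̄) = -8.0000
Denominator Σ(Δx_t−Δx̄)² = 24.0000
r_1(Δx) = -8.0000 / 24.0000 = -0.333

-0.333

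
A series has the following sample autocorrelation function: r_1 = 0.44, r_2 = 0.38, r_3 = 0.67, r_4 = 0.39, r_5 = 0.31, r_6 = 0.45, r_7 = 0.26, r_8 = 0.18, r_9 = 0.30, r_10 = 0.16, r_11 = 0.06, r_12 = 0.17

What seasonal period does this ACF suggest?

The largest autocorrelation is r_3 = 0.67, with a weaker echo at lag 6 (0.45); the remaining lags stay at or below 0.44. The elevated value at lag 1 (0.44), dropping to 0.38 at lag 2, reflects decaying short-term dependence rather than seasonality.
The dominant spike at lag 3 indicates a seasonal period of 3.

3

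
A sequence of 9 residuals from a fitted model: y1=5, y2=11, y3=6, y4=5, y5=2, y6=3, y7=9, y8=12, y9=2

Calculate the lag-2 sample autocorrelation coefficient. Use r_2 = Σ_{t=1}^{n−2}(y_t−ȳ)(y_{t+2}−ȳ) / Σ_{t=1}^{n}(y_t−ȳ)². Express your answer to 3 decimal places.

Mean ȳ = (5 + 11 + 6 + 5 + 2 + 3 + 9 + 12 + 2)/9 = 6.1111
Σ(y_t−ȳ)(y_{t+2}−ȳ) = (0.1235) + (-5.4321) + (0.4568) + (3.4568) + (-11.8765) + (-18.3210) + (-11.8765) = -43.4691
Denominator Σ(y_t−ȳ)² = 112.8889
r_2 = -43.4691 / 112.8889 = -0.385

-0.385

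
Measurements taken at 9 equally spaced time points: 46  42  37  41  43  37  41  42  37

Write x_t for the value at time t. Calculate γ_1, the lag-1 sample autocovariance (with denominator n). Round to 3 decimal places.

-1.383

Mean x̄ = (46 + 42 + 37 + 41 + 43 + 37 + 41 + 42 + 37)/9 = 40.6667
Σ_{t=1}^{8}(x_t−x̄)(x_{t+1}−x̄) = -12.4444
γ_1 = -12.4444 / 9 = -1.383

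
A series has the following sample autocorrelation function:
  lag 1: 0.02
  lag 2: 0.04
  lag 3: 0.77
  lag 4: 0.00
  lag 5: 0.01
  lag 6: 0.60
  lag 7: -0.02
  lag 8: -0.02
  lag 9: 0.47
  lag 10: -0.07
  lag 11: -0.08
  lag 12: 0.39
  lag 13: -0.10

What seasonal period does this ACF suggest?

The largest autocorrelation is r_3 = 0.77, with weaker echoes at lags 6 (0.60), 9 (0.47) and 12 (0.39); the remaining lags stay at or below 0.04.
The dominant spike at lag 3 indicates a seasonal period of 3.

3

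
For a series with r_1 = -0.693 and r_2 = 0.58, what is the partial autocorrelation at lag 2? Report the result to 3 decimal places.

0.192

φ_{22} = (r_2 − r_1²) / (1 − r_1²)
r_1² = (-0.693)² = 0.480249
Numerator = 0.58 − 0.4802 = 0.0998; denominator = 1 − 0.4802 = 0.5198
φ_{22} = 0.0998 / 0.5198 = 0.192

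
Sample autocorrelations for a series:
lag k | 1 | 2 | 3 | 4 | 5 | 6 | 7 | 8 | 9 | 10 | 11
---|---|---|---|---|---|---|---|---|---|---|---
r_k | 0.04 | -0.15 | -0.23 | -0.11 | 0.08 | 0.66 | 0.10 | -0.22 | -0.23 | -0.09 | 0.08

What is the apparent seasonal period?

The largest autocorrelation is r_6 = 0.66; the remaining lags stay at or below 0.10.
The dominant spike at lag 6 indicates a seasonal period of 6.

6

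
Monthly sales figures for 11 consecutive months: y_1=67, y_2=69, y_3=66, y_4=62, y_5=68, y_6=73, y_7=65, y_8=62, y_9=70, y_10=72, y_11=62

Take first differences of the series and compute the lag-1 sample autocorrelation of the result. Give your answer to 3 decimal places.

First differences Δy: 2, -3, -4, 6, 5, -8, -3, 8, 2, -10
Mean of differences = -0.5000
Numerator Σ(Δy_t−Δȳ)(Δy_{t+1}−Δȳ) = -30.7500
Denominator Σ(Δy_t−Δȳ)² = 328.5000
r_1(Δy) = -30.7500 / 328.5000 = -0.094

-0.094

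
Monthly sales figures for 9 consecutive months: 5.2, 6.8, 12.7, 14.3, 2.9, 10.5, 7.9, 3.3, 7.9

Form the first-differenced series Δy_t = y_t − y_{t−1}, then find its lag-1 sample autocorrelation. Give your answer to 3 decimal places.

First differences Δy: 1.6, 5.9, 1.6, -11.4, 7.6, -2.6, -4.6, 4.6
Mean of differences = 0.3375
Numerator Σ(Δy_t−Δȳ)(Δy_{t+1}−Δȳ) = -113.8927
Denominator Σ(Δy_t−Δȳ)² = 275.8188
r_1(Δy) = -113.8927 / 275.8188 = -0.413

-0.413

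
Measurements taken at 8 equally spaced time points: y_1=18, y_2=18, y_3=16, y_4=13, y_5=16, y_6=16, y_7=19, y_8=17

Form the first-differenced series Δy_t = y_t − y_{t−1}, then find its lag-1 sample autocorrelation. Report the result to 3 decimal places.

-0.255

First differences Δy: 0, -2, -3, 3, 0, 3, -2
Mean of differences = -0.1429
Numerator Σ(Δy_t−Δȳ)(Δy_{t+1}−Δȳ) = -8.8776
Denominator Σ(Δy_t−Δȳ)² = 34.8571
r_1(Δy) = -8.8776 / 34.8571 = -0.255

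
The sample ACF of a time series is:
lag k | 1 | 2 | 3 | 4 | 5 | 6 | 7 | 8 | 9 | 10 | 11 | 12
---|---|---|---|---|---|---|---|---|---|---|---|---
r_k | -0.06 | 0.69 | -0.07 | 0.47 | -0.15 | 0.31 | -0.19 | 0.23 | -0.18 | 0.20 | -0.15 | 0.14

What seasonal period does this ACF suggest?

2

The largest autocorrelation is r_2 = 0.69, with weaker echoes at lags 4 (0.47), 6 (0.31), 8 (0.23) and 10 (0.20); the remaining lags stay at or below 0.14.
The dominant spike at lag 2 indicates a seasonal period of 2.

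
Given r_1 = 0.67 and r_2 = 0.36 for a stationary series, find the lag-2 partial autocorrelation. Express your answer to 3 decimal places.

φ_{22} = (r_2 − r_1²) / (1 − r_1²)
r_1² = (0.67)² = 0.4489
Numerator = 0.36 − 0.4489 = -0.0889; denominator = 1 − 0.4489 = 0.5511
φ_{22} = -0.0889 / 0.5511 = -0.161

-0.161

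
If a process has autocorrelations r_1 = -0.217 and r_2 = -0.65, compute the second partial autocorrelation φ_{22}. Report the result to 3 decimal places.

-0.732

φ_{22} = (r_2 − r_1²) / (1 − r_1²)
r_1² = (-0.217)² = 0.047089
Numerator = -0.65 − 0.0471 = -0.6971; denominator = 1 − 0.0471 = 0.9529
φ_{22} = -0.6971 / 0.9529 = -0.732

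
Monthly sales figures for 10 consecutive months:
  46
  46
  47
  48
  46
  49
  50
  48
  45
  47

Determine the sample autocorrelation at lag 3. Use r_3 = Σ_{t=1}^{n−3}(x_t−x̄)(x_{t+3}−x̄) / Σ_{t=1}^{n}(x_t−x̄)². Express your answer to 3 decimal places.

-0.144

Mean x̄ = (46 + 46 + 47 + 48 + 46 + 49 + 50 + 48 + 45 + 47)/10 = 47.2000
Σ(x_t−x̄)(x_{t+3}−x̄) = (-0.9600) + (1.4400) + (-0.3600) + (2.2400) + (-0.9600) + (-3.9600) + (-0.5600) = -3.1200
Denominator Σ(x_t−x̄)² = 21.6000
r_3 = -3.1200 / 21.6000 = -0.144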